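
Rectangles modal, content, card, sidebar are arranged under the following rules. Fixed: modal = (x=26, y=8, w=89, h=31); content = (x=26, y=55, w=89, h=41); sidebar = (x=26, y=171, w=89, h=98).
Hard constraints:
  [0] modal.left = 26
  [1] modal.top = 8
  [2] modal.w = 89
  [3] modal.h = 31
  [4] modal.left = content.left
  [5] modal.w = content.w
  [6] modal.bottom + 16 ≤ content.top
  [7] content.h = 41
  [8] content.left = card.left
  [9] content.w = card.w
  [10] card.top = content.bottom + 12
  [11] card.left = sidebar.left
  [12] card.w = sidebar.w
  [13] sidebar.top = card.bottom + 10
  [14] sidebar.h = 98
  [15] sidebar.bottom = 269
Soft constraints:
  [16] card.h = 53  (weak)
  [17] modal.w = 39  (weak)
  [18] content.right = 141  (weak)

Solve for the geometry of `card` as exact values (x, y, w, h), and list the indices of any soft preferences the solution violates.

card = (x=26, y=108, w=89, h=53)
violated soft preferences: 17, 18

1. card.x = 26  [content.left = card.left]
2. card.w = 89  [content.w = card.w]
3. card.y = 108  [card.top = content.bottom + 12]
4. card.h = 53  [sidebar.top = card.bottom + 10]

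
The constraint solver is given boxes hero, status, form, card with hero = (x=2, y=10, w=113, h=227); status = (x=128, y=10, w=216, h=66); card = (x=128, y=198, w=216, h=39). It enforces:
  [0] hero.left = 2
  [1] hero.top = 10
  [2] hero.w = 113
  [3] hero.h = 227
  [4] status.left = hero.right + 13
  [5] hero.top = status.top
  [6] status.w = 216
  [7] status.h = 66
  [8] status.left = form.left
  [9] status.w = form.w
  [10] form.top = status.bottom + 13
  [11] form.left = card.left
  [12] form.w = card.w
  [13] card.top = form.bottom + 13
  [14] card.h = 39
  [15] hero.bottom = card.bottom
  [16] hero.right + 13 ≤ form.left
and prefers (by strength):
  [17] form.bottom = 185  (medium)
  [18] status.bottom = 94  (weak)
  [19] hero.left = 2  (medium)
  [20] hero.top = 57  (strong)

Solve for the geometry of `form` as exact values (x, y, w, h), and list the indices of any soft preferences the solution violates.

form = (x=128, y=89, w=216, h=96)
violated soft preferences: 18, 20

1. form.x = 128  [status.left = form.left]
2. form.w = 216  [status.w = form.w]
3. form.y = 89  [form.top = status.bottom + 13]
4. form.h = 96  [card.top = form.bottom + 13]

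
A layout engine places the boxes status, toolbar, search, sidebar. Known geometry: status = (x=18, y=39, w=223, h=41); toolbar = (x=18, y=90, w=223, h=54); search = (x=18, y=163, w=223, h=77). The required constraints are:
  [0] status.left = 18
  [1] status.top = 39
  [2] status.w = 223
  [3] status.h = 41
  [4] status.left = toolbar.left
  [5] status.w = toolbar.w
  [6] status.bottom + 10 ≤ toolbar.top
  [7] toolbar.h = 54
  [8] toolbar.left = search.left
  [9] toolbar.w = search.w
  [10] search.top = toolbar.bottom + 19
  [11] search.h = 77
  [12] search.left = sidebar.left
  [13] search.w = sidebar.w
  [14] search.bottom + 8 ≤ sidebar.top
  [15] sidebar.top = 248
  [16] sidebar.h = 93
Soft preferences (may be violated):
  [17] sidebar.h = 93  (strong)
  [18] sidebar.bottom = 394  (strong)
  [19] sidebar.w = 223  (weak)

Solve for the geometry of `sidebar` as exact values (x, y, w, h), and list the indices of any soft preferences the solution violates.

sidebar = (x=18, y=248, w=223, h=93)
violated soft preferences: 18

1. sidebar.x = 18  [search.left = sidebar.left]
2. sidebar.w = 223  [search.w = sidebar.w]
3. sidebar.y = 248  [sidebar.top = 248]
4. sidebar.h = 93  [sidebar.h = 93]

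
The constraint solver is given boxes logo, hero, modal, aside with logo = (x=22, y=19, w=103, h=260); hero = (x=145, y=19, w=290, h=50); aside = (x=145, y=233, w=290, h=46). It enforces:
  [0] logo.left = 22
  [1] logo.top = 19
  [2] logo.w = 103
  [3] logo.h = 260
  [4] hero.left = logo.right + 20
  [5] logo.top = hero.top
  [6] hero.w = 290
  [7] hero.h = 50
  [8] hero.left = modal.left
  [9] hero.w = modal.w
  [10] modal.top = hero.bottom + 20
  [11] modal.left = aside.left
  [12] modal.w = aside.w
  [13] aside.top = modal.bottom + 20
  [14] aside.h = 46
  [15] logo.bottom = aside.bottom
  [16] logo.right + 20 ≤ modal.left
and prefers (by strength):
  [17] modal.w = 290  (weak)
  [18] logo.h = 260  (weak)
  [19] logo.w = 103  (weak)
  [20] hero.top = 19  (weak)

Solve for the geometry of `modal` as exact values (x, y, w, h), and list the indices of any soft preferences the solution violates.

1. modal.x = 145  [hero.left = modal.left]
2. modal.w = 290  [hero.w = modal.w]
3. modal.y = 89  [modal.top = hero.bottom + 20]
4. modal.h = 124  [aside.top = modal.bottom + 20]

modal = (x=145, y=89, w=290, h=124)
violated soft preferences: none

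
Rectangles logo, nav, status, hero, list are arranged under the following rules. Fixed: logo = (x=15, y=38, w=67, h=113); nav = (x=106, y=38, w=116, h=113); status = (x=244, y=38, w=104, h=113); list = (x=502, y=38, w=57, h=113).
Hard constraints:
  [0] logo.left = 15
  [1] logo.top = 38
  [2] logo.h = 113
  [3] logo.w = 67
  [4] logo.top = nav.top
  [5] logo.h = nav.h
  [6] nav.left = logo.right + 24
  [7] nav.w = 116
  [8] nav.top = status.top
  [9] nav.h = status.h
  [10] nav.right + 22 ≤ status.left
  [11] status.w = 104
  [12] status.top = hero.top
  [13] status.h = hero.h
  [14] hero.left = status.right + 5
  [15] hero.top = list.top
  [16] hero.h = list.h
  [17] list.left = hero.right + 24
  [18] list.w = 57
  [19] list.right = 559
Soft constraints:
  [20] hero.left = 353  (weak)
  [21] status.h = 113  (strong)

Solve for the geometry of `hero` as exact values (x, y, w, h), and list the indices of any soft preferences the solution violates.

1. hero.y = 38  [status.top = hero.top]
2. hero.h = 113  [status.h = hero.h]
3. hero.x = 353  [hero.left = status.right + 5]
4. hero.w = 125  [list.left = hero.right + 24]

hero = (x=353, y=38, w=125, h=113)
violated soft preferences: none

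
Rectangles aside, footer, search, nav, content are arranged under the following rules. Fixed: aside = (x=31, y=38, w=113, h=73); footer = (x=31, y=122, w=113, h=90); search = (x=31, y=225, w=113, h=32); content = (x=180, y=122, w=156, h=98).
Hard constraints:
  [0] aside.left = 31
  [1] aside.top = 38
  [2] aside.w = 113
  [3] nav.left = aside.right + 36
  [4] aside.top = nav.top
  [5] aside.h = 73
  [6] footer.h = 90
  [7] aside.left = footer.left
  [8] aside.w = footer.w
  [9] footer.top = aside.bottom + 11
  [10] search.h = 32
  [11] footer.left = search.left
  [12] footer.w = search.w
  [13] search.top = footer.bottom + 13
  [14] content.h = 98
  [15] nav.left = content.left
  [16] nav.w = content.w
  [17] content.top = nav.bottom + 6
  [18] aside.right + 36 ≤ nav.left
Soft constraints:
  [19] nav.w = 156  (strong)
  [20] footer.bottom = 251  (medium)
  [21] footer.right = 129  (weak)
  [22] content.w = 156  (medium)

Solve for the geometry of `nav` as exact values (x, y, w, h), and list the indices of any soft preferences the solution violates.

nav = (x=180, y=38, w=156, h=78)
violated soft preferences: 20, 21

1. nav.x = 180  [nav.left = aside.right + 36]
2. nav.y = 38  [aside.top = nav.top]
3. nav.w = 156  [nav.w = content.w]
4. nav.h = 78  [content.top = nav.bottom + 6]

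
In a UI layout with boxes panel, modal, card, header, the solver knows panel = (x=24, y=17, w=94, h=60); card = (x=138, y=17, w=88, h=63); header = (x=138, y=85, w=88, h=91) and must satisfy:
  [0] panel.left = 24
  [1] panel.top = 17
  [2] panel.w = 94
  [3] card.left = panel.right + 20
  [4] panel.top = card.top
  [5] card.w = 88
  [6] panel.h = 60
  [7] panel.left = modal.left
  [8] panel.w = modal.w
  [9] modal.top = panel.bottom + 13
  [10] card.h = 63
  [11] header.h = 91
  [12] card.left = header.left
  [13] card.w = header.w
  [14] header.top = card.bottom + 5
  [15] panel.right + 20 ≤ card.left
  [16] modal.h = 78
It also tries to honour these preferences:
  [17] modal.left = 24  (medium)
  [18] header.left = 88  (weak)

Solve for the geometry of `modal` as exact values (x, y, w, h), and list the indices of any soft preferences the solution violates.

modal = (x=24, y=90, w=94, h=78)
violated soft preferences: 18

1. modal.x = 24  [panel.left = modal.left]
2. modal.w = 94  [panel.w = modal.w]
3. modal.y = 90  [modal.top = panel.bottom + 13]
4. modal.h = 78  [modal.h = 78]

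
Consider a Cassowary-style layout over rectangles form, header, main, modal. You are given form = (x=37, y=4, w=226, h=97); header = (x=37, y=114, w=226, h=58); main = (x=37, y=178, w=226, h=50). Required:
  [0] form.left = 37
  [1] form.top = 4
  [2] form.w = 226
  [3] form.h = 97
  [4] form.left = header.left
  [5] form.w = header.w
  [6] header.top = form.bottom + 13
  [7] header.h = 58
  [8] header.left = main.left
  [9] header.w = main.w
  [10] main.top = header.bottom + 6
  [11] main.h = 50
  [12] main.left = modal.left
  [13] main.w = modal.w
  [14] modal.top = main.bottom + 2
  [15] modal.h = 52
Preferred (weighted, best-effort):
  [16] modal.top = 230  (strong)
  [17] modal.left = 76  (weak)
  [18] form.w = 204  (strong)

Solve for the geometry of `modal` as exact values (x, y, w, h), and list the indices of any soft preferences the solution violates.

1. modal.x = 37  [main.left = modal.left]
2. modal.w = 226  [main.w = modal.w]
3. modal.y = 230  [modal.top = main.bottom + 2]
4. modal.h = 52  [modal.h = 52]

modal = (x=37, y=230, w=226, h=52)
violated soft preferences: 17, 18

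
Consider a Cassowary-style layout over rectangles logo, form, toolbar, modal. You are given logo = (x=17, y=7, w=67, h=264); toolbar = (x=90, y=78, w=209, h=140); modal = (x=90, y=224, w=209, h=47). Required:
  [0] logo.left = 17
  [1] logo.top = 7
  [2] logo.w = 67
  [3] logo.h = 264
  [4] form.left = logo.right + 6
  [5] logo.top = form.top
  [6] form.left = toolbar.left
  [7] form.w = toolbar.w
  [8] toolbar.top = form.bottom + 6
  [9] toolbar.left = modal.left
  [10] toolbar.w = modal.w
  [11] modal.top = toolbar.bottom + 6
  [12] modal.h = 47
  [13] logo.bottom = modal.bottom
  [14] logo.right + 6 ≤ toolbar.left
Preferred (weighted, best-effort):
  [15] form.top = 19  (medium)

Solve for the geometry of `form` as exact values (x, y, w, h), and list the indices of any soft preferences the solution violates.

form = (x=90, y=7, w=209, h=65)
violated soft preferences: 15

1. form.x = 90  [form.left = logo.right + 6]
2. form.y = 7  [logo.top = form.top]
3. form.w = 209  [form.w = toolbar.w]
4. form.h = 65  [toolbar.top = form.bottom + 6]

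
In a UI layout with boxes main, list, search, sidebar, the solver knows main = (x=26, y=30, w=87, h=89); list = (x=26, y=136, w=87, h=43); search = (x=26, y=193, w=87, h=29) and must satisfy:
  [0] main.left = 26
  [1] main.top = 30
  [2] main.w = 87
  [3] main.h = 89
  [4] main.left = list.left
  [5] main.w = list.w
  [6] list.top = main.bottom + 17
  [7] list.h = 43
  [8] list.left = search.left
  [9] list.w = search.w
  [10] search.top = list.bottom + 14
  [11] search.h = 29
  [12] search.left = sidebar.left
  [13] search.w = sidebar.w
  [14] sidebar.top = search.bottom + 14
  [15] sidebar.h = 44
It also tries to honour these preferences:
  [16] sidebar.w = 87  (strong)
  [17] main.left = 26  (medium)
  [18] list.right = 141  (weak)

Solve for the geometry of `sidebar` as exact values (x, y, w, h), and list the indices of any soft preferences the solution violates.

sidebar = (x=26, y=236, w=87, h=44)
violated soft preferences: 18

1. sidebar.x = 26  [search.left = sidebar.left]
2. sidebar.w = 87  [search.w = sidebar.w]
3. sidebar.y = 236  [sidebar.top = search.bottom + 14]
4. sidebar.h = 44  [sidebar.h = 44]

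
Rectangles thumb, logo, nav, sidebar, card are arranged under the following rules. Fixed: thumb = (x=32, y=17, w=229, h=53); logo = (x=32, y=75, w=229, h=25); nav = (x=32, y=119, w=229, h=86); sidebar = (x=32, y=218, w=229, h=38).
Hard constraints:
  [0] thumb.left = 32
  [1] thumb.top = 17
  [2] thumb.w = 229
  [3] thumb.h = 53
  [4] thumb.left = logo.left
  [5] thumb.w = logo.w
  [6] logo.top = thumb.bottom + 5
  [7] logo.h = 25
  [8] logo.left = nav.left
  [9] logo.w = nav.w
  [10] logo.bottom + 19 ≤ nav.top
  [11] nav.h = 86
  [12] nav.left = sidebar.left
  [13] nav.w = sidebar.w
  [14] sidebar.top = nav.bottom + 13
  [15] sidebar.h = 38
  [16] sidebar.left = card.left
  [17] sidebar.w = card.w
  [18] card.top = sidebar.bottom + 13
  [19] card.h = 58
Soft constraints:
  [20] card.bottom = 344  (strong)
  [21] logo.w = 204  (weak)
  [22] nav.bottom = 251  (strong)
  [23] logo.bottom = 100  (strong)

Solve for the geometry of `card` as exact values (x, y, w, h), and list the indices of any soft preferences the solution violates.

1. card.x = 32  [sidebar.left = card.left]
2. card.w = 229  [sidebar.w = card.w]
3. card.y = 269  [card.top = sidebar.bottom + 13]
4. card.h = 58  [card.h = 58]

card = (x=32, y=269, w=229, h=58)
violated soft preferences: 20, 21, 22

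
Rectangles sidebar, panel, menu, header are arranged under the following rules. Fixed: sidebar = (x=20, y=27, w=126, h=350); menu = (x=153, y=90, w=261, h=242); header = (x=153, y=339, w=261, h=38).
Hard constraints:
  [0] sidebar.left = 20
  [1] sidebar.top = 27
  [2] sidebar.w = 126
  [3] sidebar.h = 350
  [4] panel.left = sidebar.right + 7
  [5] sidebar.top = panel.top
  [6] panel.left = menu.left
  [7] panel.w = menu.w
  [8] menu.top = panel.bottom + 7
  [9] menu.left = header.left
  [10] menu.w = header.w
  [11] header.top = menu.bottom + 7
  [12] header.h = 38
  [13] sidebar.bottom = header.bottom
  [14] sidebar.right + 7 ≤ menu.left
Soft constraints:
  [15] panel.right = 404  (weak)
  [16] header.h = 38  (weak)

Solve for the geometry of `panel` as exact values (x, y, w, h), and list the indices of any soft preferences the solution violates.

1. panel.x = 153  [panel.left = sidebar.right + 7]
2. panel.y = 27  [sidebar.top = panel.top]
3. panel.w = 261  [panel.w = menu.w]
4. panel.h = 56  [menu.top = panel.bottom + 7]

panel = (x=153, y=27, w=261, h=56)
violated soft preferences: 15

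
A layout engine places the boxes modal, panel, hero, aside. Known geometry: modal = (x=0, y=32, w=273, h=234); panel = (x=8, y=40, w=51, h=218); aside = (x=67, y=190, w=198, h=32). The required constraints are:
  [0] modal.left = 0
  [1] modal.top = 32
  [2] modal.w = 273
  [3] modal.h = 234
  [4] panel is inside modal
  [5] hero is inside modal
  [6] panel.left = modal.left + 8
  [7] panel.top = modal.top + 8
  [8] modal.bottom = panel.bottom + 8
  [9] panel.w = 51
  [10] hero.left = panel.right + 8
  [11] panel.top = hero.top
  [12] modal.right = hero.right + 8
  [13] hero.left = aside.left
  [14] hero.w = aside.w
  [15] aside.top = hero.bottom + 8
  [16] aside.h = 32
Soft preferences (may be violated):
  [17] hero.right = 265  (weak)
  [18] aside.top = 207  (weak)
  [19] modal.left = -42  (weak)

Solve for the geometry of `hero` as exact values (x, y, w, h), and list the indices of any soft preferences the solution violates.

hero = (x=67, y=40, w=198, h=142)
violated soft preferences: 18, 19

1. hero.x = 67  [hero.left = panel.right + 8]
2. hero.y = 40  [panel.top = hero.top]
3. hero.w = 198  [modal.right = hero.right + 8]
4. hero.h = 142  [aside.top = hero.bottom + 8]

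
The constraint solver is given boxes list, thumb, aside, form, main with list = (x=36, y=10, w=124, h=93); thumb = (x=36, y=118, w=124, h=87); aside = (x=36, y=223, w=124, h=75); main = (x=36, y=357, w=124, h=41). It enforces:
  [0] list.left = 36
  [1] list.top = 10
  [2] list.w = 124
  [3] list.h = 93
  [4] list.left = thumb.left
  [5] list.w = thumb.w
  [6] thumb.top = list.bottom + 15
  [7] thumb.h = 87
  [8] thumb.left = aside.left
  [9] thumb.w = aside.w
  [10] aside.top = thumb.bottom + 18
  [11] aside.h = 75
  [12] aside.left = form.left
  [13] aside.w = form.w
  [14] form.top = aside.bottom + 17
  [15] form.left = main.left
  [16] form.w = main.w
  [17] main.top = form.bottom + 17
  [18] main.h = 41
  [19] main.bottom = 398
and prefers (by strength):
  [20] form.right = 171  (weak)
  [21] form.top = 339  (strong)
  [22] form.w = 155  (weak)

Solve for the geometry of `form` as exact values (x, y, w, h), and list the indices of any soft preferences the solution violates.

1. form.x = 36  [aside.left = form.left]
2. form.w = 124  [aside.w = form.w]
3. form.y = 315  [form.top = aside.bottom + 17]
4. form.h = 25  [main.top = form.bottom + 17]

form = (x=36, y=315, w=124, h=25)
violated soft preferences: 20, 21, 22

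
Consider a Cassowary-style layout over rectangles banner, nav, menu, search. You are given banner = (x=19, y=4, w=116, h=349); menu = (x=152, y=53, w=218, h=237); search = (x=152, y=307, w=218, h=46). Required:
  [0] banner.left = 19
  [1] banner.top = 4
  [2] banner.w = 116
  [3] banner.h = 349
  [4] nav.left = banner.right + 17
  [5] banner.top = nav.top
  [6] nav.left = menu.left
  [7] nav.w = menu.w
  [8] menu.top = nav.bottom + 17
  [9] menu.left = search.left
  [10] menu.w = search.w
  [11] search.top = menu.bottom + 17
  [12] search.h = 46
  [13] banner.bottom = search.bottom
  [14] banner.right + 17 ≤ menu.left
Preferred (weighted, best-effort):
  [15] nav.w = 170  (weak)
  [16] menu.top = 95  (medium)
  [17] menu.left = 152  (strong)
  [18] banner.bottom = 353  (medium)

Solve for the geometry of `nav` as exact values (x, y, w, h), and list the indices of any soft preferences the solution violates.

1. nav.x = 152  [nav.left = banner.right + 17]
2. nav.y = 4  [banner.top = nav.top]
3. nav.w = 218  [nav.w = menu.w]
4. nav.h = 32  [menu.top = nav.bottom + 17]

nav = (x=152, y=4, w=218, h=32)
violated soft preferences: 15, 16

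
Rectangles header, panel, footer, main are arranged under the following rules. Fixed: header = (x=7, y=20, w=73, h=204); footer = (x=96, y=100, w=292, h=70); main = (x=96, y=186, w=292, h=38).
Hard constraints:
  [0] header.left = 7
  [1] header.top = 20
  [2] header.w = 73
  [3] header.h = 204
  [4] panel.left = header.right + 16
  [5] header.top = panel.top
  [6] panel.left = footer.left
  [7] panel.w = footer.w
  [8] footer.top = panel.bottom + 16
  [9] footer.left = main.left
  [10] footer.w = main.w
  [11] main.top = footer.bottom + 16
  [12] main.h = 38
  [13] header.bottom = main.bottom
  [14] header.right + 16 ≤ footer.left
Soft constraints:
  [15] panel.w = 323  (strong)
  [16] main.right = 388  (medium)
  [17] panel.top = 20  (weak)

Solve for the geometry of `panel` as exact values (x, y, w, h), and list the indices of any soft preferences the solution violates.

1. panel.x = 96  [panel.left = header.right + 16]
2. panel.y = 20  [header.top = panel.top]
3. panel.w = 292  [panel.w = footer.w]
4. panel.h = 64  [footer.top = panel.bottom + 16]

panel = (x=96, y=20, w=292, h=64)
violated soft preferences: 15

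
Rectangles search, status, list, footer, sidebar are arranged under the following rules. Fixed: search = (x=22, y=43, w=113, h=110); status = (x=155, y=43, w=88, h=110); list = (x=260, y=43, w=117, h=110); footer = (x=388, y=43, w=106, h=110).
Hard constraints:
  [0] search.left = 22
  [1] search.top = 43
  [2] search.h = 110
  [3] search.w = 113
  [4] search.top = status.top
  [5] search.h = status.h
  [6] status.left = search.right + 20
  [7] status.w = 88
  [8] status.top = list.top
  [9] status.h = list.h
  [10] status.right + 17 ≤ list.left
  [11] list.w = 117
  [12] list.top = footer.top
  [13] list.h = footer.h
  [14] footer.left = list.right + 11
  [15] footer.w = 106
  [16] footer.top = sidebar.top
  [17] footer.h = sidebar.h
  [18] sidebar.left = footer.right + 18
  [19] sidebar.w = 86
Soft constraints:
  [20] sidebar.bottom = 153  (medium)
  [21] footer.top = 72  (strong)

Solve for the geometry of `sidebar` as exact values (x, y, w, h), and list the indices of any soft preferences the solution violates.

sidebar = (x=512, y=43, w=86, h=110)
violated soft preferences: 21

1. sidebar.y = 43  [footer.top = sidebar.top]
2. sidebar.h = 110  [footer.h = sidebar.h]
3. sidebar.x = 512  [sidebar.left = footer.right + 18]
4. sidebar.w = 86  [sidebar.w = 86]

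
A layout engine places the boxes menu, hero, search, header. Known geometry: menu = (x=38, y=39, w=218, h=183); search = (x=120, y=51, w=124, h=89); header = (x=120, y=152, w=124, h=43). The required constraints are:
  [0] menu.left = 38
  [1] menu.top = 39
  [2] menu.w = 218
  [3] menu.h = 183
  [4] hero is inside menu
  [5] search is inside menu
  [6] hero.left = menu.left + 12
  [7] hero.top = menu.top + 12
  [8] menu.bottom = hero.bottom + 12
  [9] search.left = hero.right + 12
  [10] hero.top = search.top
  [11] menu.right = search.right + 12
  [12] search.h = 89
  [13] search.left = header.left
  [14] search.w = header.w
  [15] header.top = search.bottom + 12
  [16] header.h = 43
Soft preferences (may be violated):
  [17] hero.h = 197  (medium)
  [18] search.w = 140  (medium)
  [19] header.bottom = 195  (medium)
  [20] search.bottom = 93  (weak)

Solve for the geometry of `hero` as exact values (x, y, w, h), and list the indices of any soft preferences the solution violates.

hero = (x=50, y=51, w=58, h=159)
violated soft preferences: 17, 18, 20

1. hero.x = 50  [hero.left = menu.left + 12]
2. hero.y = 51  [hero.top = menu.top + 12]
3. hero.h = 159  [menu.bottom = hero.bottom + 12]
4. hero.w = 58  [search.left = hero.right + 12]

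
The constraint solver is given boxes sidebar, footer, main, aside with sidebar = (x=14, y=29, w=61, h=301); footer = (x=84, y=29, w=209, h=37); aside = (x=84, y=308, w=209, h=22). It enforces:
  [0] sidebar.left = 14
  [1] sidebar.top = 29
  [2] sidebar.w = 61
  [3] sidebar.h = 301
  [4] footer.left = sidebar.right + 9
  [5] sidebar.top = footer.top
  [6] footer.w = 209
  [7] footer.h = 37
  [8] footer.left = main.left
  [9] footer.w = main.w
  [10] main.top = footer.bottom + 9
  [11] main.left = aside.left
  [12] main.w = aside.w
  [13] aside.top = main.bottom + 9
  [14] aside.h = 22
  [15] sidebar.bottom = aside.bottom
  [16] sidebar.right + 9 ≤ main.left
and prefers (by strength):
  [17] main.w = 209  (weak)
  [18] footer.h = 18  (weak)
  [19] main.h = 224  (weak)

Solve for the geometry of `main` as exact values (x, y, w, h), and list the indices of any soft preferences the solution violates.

1. main.x = 84  [footer.left = main.left]
2. main.w = 209  [footer.w = main.w]
3. main.y = 75  [main.top = footer.bottom + 9]
4. main.h = 224  [aside.top = main.bottom + 9]

main = (x=84, y=75, w=209, h=224)
violated soft preferences: 18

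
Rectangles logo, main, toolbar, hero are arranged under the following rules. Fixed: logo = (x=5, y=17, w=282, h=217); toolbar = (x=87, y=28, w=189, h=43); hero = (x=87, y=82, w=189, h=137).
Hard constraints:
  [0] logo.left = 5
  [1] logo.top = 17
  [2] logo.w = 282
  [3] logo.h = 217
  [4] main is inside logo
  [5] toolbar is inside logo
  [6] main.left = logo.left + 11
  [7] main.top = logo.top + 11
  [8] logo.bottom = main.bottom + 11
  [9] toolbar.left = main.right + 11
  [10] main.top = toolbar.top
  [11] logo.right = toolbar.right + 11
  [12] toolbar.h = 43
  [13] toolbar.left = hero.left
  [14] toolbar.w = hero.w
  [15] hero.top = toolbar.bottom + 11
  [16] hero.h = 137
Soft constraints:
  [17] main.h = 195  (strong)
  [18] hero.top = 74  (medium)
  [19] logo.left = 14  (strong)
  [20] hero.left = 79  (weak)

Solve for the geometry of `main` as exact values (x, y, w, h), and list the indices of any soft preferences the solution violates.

1. main.x = 16  [main.left = logo.left + 11]
2. main.y = 28  [main.top = logo.top + 11]
3. main.h = 195  [logo.bottom = main.bottom + 11]
4. main.w = 60  [toolbar.left = main.right + 11]

main = (x=16, y=28, w=60, h=195)
violated soft preferences: 18, 19, 20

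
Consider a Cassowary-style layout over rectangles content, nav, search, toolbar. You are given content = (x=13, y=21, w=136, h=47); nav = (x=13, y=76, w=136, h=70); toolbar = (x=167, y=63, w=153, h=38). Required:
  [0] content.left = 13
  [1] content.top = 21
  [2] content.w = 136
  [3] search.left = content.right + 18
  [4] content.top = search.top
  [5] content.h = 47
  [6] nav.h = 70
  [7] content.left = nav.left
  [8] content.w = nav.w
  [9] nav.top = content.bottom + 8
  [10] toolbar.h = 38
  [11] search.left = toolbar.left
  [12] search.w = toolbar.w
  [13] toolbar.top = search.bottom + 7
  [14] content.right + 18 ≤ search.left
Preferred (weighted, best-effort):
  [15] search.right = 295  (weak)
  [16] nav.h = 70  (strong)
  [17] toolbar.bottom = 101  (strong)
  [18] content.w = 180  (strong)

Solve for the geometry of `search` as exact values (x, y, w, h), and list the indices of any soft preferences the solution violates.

1. search.x = 167  [search.left = content.right + 18]
2. search.y = 21  [content.top = search.top]
3. search.w = 153  [search.w = toolbar.w]
4. search.h = 35  [toolbar.top = search.bottom + 7]

search = (x=167, y=21, w=153, h=35)
violated soft preferences: 15, 18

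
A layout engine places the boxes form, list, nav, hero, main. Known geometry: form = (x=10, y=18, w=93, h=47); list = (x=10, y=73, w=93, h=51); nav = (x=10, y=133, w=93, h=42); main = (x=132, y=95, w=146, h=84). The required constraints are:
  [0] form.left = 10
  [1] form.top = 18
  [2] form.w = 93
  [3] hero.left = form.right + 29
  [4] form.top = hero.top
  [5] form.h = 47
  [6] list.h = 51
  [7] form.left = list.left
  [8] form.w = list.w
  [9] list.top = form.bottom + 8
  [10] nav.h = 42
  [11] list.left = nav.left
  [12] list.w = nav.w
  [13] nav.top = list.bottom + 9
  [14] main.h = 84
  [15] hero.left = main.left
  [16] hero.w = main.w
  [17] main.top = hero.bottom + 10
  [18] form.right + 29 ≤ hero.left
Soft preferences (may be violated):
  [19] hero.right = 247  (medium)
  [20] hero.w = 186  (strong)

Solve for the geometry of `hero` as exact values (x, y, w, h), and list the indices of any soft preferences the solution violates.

1. hero.x = 132  [hero.left = form.right + 29]
2. hero.y = 18  [form.top = hero.top]
3. hero.w = 146  [hero.w = main.w]
4. hero.h = 67  [main.top = hero.bottom + 10]

hero = (x=132, y=18, w=146, h=67)
violated soft preferences: 19, 20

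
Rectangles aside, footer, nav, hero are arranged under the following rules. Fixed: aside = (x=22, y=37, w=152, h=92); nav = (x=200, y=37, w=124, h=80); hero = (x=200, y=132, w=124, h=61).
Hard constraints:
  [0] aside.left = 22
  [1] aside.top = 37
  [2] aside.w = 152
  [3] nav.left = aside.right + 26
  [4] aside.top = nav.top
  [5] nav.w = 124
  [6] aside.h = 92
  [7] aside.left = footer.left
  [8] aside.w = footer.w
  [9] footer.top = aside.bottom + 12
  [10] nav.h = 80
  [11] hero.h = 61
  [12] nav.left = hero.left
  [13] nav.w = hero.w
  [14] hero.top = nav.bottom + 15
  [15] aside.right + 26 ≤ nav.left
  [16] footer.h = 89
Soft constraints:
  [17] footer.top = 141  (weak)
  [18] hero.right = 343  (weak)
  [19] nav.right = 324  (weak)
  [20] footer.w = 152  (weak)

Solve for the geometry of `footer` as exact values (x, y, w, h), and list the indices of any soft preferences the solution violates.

1. footer.x = 22  [aside.left = footer.left]
2. footer.w = 152  [aside.w = footer.w]
3. footer.y = 141  [footer.top = aside.bottom + 12]
4. footer.h = 89  [footer.h = 89]

footer = (x=22, y=141, w=152, h=89)
violated soft preferences: 18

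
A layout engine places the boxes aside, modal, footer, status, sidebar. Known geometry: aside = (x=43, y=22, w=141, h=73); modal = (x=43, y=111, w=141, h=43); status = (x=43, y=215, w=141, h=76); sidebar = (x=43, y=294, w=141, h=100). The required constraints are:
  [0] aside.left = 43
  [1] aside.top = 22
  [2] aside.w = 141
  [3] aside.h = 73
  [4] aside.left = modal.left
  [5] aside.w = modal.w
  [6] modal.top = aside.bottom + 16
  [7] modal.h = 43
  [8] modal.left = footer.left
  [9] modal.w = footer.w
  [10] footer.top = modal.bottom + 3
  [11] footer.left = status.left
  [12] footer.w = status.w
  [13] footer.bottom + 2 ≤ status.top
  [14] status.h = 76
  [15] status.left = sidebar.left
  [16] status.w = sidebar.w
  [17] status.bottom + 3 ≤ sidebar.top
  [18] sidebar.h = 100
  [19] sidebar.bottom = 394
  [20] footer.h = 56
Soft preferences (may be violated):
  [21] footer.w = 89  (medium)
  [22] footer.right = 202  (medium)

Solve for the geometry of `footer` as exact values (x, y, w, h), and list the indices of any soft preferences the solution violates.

1. footer.x = 43  [modal.left = footer.left]
2. footer.w = 141  [modal.w = footer.w]
3. footer.y = 157  [footer.top = modal.bottom + 3]
4. footer.h = 56  [footer.h = 56]

footer = (x=43, y=157, w=141, h=56)
violated soft preferences: 21, 22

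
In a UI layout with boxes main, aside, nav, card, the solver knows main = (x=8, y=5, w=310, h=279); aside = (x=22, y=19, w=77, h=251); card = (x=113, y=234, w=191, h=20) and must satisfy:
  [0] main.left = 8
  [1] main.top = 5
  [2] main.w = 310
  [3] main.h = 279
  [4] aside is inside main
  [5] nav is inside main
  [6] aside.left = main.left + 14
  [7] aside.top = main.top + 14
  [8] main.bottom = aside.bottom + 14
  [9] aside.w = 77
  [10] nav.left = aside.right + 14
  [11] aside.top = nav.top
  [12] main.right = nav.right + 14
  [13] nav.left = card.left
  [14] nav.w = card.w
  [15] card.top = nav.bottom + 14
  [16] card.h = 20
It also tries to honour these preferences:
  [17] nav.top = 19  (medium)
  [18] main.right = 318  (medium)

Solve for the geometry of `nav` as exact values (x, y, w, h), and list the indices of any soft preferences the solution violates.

nav = (x=113, y=19, w=191, h=201)
violated soft preferences: none

1. nav.x = 113  [nav.left = aside.right + 14]
2. nav.y = 19  [aside.top = nav.top]
3. nav.w = 191  [main.right = nav.right + 14]
4. nav.h = 201  [card.top = nav.bottom + 14]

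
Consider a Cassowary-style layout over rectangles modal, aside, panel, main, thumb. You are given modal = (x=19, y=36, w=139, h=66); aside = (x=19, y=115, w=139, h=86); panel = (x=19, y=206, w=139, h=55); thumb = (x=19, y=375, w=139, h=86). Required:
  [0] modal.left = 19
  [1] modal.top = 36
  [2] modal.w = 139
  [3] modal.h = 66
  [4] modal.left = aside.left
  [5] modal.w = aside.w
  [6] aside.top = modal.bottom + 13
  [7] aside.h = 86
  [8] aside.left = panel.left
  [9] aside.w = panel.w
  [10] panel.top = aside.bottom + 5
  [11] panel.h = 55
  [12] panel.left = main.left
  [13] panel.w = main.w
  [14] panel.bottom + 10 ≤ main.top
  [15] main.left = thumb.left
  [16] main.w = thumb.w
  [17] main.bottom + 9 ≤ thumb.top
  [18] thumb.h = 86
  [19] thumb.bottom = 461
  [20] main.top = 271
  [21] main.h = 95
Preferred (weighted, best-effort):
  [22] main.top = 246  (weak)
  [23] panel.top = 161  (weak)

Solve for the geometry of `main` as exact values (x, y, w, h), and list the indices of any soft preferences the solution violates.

main = (x=19, y=271, w=139, h=95)
violated soft preferences: 22, 23

1. main.x = 19  [panel.left = main.left]
2. main.w = 139  [panel.w = main.w]
3. main.y = 271  [main.top = 271]
4. main.h = 95  [main.h = 95]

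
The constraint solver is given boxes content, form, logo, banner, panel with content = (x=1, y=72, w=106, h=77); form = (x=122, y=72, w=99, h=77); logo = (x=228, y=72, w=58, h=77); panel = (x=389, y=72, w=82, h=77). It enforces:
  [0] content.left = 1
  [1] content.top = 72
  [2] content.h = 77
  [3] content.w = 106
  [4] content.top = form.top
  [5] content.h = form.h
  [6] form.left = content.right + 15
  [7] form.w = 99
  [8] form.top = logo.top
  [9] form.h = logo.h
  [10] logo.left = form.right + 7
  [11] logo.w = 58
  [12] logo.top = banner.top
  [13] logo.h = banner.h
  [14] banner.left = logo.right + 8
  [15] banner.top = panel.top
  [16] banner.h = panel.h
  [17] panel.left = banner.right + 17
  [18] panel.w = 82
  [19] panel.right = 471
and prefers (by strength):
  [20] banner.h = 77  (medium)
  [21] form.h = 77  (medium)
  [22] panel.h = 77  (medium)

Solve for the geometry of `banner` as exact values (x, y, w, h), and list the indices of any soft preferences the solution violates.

banner = (x=294, y=72, w=78, h=77)
violated soft preferences: none

1. banner.y = 72  [logo.top = banner.top]
2. banner.h = 77  [logo.h = banner.h]
3. banner.x = 294  [banner.left = logo.right + 8]
4. banner.w = 78  [panel.left = banner.right + 17]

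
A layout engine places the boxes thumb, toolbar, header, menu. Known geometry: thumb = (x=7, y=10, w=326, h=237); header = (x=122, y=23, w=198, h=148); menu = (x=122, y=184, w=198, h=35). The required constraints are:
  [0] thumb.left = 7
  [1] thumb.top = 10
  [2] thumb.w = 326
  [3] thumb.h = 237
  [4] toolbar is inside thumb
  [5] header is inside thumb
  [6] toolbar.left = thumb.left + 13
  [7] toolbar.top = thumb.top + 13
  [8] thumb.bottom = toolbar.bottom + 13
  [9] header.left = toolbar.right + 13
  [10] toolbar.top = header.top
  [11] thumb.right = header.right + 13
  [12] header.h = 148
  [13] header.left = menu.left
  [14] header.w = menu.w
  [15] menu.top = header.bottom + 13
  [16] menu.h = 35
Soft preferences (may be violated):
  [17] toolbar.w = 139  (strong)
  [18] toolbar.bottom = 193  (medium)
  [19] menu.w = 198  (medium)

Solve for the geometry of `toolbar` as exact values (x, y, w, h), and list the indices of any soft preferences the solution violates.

1. toolbar.x = 20  [toolbar.left = thumb.left + 13]
2. toolbar.y = 23  [toolbar.top = thumb.top + 13]
3. toolbar.h = 211  [thumb.bottom = toolbar.bottom + 13]
4. toolbar.w = 89  [header.left = toolbar.right + 13]

toolbar = (x=20, y=23, w=89, h=211)
violated soft preferences: 17, 18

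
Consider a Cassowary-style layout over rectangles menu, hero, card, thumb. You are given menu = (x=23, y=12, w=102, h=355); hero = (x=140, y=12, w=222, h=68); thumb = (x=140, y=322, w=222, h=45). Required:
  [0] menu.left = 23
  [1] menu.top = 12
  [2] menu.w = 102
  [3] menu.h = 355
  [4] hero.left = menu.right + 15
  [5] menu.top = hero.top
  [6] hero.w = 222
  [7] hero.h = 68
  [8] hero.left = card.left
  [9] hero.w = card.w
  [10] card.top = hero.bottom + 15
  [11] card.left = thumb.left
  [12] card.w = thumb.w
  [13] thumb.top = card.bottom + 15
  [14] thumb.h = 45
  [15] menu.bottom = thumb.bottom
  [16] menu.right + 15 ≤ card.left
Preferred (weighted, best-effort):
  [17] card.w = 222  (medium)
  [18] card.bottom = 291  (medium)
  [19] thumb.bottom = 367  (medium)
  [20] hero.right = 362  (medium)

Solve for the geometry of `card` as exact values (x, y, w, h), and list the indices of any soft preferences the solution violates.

card = (x=140, y=95, w=222, h=212)
violated soft preferences: 18

1. card.x = 140  [hero.left = card.left]
2. card.w = 222  [hero.w = card.w]
3. card.y = 95  [card.top = hero.bottom + 15]
4. card.h = 212  [thumb.top = card.bottom + 15]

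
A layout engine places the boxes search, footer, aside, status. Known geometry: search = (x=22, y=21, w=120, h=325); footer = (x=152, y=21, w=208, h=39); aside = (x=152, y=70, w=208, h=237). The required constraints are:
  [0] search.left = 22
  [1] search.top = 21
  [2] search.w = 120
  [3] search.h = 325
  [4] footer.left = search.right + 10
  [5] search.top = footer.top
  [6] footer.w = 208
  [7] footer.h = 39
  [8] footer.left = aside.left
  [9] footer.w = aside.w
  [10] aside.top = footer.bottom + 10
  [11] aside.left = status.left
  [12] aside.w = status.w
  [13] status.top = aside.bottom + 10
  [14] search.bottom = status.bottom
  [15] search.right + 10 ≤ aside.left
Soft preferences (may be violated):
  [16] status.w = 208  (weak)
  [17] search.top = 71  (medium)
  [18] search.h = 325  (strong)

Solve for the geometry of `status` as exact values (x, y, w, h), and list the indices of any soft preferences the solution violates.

1. status.x = 152  [aside.left = status.left]
2. status.w = 208  [aside.w = status.w]
3. status.y = 317  [status.top = aside.bottom + 10]
4. status.h = 29  [search.bottom = status.bottom]

status = (x=152, y=317, w=208, h=29)
violated soft preferences: 17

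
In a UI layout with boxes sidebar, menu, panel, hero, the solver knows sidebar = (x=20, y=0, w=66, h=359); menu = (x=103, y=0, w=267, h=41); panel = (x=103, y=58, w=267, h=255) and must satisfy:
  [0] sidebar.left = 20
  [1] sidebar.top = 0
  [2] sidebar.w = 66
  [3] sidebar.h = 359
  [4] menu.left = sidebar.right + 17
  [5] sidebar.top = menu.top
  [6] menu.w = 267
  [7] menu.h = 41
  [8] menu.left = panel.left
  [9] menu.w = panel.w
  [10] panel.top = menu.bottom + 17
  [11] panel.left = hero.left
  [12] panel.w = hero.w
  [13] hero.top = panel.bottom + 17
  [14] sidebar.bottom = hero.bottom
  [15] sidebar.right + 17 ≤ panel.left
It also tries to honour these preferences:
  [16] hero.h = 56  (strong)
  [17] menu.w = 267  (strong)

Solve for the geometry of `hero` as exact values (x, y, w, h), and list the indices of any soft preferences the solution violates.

hero = (x=103, y=330, w=267, h=29)
violated soft preferences: 16

1. hero.x = 103  [panel.left = hero.left]
2. hero.w = 267  [panel.w = hero.w]
3. hero.y = 330  [hero.top = panel.bottom + 17]
4. hero.h = 29  [sidebar.bottom = hero.bottom]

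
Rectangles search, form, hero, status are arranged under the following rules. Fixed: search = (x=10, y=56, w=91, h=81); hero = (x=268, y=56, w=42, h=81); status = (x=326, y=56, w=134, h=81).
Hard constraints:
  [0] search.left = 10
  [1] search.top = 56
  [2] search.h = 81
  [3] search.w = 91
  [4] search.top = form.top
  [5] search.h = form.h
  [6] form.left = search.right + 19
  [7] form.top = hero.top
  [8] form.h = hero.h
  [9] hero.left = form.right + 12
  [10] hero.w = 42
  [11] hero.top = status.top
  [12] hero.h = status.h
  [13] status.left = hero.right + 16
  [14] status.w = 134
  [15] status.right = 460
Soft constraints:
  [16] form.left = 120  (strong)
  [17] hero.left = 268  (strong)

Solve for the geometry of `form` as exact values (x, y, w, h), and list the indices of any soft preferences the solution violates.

form = (x=120, y=56, w=136, h=81)
violated soft preferences: none

1. form.y = 56  [search.top = form.top]
2. form.h = 81  [search.h = form.h]
3. form.x = 120  [form.left = search.right + 19]
4. form.w = 136  [hero.left = form.right + 12]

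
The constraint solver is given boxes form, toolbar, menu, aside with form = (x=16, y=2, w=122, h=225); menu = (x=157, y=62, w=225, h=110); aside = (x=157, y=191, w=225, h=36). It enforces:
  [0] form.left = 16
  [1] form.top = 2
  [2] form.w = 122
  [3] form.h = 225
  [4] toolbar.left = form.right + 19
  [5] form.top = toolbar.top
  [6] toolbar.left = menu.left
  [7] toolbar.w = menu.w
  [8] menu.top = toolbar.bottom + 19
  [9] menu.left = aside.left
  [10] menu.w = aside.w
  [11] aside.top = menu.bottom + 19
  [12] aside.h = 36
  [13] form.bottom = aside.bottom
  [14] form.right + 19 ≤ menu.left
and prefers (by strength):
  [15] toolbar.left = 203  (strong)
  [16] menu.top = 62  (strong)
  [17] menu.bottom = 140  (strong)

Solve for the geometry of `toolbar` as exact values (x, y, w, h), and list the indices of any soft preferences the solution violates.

1. toolbar.x = 157  [toolbar.left = form.right + 19]
2. toolbar.y = 2  [form.top = toolbar.top]
3. toolbar.w = 225  [toolbar.w = menu.w]
4. toolbar.h = 41  [menu.top = toolbar.bottom + 19]

toolbar = (x=157, y=2, w=225, h=41)
violated soft preferences: 15, 17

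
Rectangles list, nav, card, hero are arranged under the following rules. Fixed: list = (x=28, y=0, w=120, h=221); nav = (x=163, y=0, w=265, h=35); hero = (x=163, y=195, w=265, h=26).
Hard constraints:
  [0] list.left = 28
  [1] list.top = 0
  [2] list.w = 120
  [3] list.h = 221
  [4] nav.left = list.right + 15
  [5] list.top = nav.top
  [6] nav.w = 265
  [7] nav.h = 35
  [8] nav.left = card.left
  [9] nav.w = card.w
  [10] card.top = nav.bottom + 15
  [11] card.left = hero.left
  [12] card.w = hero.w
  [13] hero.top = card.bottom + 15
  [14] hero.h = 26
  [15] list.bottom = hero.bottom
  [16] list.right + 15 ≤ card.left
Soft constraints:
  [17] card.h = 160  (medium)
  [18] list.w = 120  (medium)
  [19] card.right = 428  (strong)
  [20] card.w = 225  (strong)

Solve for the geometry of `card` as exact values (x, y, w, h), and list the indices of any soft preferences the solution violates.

card = (x=163, y=50, w=265, h=130)
violated soft preferences: 17, 20

1. card.x = 163  [nav.left = card.left]
2. card.w = 265  [nav.w = card.w]
3. card.y = 50  [card.top = nav.bottom + 15]
4. card.h = 130  [hero.top = card.bottom + 15]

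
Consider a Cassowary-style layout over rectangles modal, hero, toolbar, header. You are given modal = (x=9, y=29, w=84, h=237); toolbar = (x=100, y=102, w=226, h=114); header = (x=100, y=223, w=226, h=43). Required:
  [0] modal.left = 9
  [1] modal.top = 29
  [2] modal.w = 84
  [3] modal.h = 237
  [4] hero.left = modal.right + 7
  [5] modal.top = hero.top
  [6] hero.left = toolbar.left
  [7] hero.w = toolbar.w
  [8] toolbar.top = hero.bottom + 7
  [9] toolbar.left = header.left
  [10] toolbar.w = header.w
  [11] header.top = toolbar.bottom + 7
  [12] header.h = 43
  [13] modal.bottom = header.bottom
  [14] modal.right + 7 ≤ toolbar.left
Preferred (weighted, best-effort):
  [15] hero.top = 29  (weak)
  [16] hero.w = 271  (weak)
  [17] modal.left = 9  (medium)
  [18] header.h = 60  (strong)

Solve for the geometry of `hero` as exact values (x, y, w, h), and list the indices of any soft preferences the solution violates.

1. hero.x = 100  [hero.left = modal.right + 7]
2. hero.y = 29  [modal.top = hero.top]
3. hero.w = 226  [hero.w = toolbar.w]
4. hero.h = 66  [toolbar.top = hero.bottom + 7]

hero = (x=100, y=29, w=226, h=66)
violated soft preferences: 16, 18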